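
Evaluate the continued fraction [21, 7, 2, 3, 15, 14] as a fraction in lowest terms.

236327/11182

Fold from the inside: start with 14/1.
  15 + 1/14 = 211/14
  3 + 14/211 = 647/211
  2 + 211/647 = 1505/647
  7 + 647/1505 = 11182/1505
  21 + 1505/11182 = 236327/11182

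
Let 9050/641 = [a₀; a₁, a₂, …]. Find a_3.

3

9050 = 14·641 + 76   →  a_0 = 14
641 = 8·76 + 33   →  a_1 = 8
76 = 2·33 + 10   →  a_2 = 2
33 = 3·10 + 3   →  a_3 = 3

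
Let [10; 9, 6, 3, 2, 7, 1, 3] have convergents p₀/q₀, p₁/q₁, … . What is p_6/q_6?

34351/3398

Using pₖ = aₖpₖ₋₁ + pₖ₋₂, qₖ = aₖqₖ₋₁ + qₖ₋₂ (with p₋₁=1, p₋₂=0, q₋₁=0, q₋₂=1):
  k=0: a=10, p=10, q=1
  k=1: a=9, p=91, q=9
  k=2: a=6, p=556, q=55
  k=3: a=3, p=1759, q=174
  k=4: a=2, p=4074, q=403
  k=5: a=7, p=30277, q=2995
  k=6: a=1, p=34351, q=3398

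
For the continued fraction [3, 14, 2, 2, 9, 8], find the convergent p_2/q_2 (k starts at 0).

Using pₖ = aₖpₖ₋₁ + pₖ₋₂, qₖ = aₖqₖ₋₁ + qₖ₋₂ (with p₋₁=1, p₋₂=0, q₋₁=0, q₋₂=1):
  k=0: a=3, p=3, q=1
  k=1: a=14, p=43, q=14
  k=2: a=2, p=89, q=29

89/29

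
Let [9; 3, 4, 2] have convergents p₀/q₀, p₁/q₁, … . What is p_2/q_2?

121/13

Using pₖ = aₖpₖ₋₁ + pₖ₋₂, qₖ = aₖqₖ₋₁ + qₖ₋₂ (with p₋₁=1, p₋₂=0, q₋₁=0, q₋₂=1):
  k=0: a=9, p=9, q=1
  k=1: a=3, p=28, q=3
  k=2: a=4, p=121, q=13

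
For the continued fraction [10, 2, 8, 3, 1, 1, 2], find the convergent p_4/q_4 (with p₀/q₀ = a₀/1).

Using pₖ = aₖpₖ₋₁ + pₖ₋₂, qₖ = aₖqₖ₋₁ + qₖ₋₂ (with p₋₁=1, p₋₂=0, q₋₁=0, q₋₂=1):
  k=0: a=10, p=10, q=1
  k=1: a=2, p=21, q=2
  k=2: a=8, p=178, q=17
  k=3: a=3, p=555, q=53
  k=4: a=1, p=733, q=70

733/70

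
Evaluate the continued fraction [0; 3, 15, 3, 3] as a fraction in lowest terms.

153/469

Fold from the inside: start with 3/1.
  3 + 1/3 = 10/3
  15 + 3/10 = 153/10
  3 + 10/153 = 469/153
  0 + 153/469 = 153/469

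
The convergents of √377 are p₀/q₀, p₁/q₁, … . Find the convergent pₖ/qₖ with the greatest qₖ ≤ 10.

√377 = [19; 2, 2, 2, 38, …] (period length 4).
Convergents:
  p_0/q_0 = 19/1
  p_1/q_1 = 39/2
  p_2/q_2 = 97/5
  p_3/q_3 = 233/12
q_2 = 5 ≤ 10 < 12 = q_3, so the answer is 97/5.

97/5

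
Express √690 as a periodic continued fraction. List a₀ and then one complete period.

a₀ = ⌊√690⌋ = 26.

[26; 3, 1, 2, 1, 3, 52]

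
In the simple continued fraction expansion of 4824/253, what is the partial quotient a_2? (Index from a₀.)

4824 = 19·253 + 17   →  a_0 = 19
253 = 14·17 + 15   →  a_1 = 14
17 = 1·15 + 2   →  a_2 = 1

1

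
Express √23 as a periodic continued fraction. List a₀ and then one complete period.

a₀ = ⌊√23⌋ = 4.
With m₀=0, d₀=1 and mₖ₊₁ = dₖaₖ − mₖ, dₖ₊₁ = (n − mₖ₊₁²)/dₖ, aₖ₊₁ = ⌊(a₀+mₖ₊₁)/dₖ₊₁⌋:
  k=1: m=4, d=7, a=1
  k=2: m=3, d=2, a=3
  k=3: m=3, d=7, a=1
  k=4: m=4, d=1, a=8
d=1 and a=2a₀=8 at k=4, so the next step gives (m, d) = (4, 7) again — its k=1 value — and the period has length 4.

[4; 1, 3, 1, 8]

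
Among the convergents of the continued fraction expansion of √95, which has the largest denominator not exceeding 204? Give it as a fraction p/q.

770/79

√95 = [9; 1, 2, 1, 18, …] (period length 4).
Convergents:
  p_0/q_0 = 9/1
  p_1/q_1 = 10/1
  p_2/q_2 = 29/3
  p_3/q_3 = 39/4
  p_4/q_4 = 731/75
  p_5/q_5 = 770/79
  p_6/q_6 = 2271/233
q_5 = 79 ≤ 204 < 233 = q_6, so the answer is 770/79.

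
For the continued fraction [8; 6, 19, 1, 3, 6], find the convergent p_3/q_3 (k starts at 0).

988/121

Using pₖ = aₖpₖ₋₁ + pₖ₋₂, qₖ = aₖqₖ₋₁ + qₖ₋₂ (with p₋₁=1, p₋₂=0, q₋₁=0, q₋₂=1):
  k=0: a=8, p=8, q=1
  k=1: a=6, p=49, q=6
  k=2: a=19, p=939, q=115
  k=3: a=1, p=988, q=121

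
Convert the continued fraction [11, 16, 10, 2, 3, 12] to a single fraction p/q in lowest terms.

159715/14438

Fold from the inside: start with 12/1.
  3 + 1/12 = 37/12
  2 + 12/37 = 86/37
  10 + 37/86 = 897/86
  16 + 86/897 = 14438/897
  11 + 897/14438 = 159715/14438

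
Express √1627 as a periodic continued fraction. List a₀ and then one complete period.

a₀ = ⌊√1627⌋ = 40.
With m₀=0, d₀=1 and mₖ₊₁ = dₖaₖ − mₖ, dₖ₊₁ = (n − mₖ₊₁²)/dₖ, aₖ₊₁ = ⌊(a₀+mₖ₊₁)/dₖ₊₁⌋:
  k=1: m=40, d=27, a=2
  k=2: m=14, d=53, a=1
  k=3: m=39, d=2, a=39
  k=4: m=39, d=53, a=1
  k=5: m=14, d=27, a=2
  k=6: m=40, d=1, a=80
d=1 and a=2a₀=80 at k=6, so the next step gives (m, d) = (40, 27) again — its k=1 value — and the period has length 6.

[40; 2, 1, 39, 1, 2, 80]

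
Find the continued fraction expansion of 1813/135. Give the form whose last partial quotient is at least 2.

[13; 2, 3, 19]

1813 = 13*135 + 58
135 = 2*58 + 19
58 = 3*19 + 1
19 = 19*1 + 0  (stop)
So 1813/135 = [13; 2, 3, 19].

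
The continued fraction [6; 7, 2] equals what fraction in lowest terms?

Fold from the inside: start with 2/1.
  7 + 1/2 = 15/2
  6 + 2/15 = 92/15

92/15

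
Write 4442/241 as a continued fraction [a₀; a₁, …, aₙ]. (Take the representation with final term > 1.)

[18; 2, 3, 6, 1, 1, 2]

4442 = 18×241 + 104
241 = 2×104 + 33
104 = 3×33 + 5
33 = 6×5 + 3
5 = 1×3 + 2
3 = 1×2 + 1
2 = 2×1 + 0  (stop)
So 4442/241 = [18; 2, 3, 6, 1, 1, 2].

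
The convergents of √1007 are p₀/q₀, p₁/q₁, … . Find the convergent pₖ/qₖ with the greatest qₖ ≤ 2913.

90535/2853

√1007 = [31; 1, 2, 1, 2, 1, 62, …] (period length 6).
Convergents:
  p_0/q_0 = 31/1
  p_1/q_1 = 32/1
  p_2/q_2 = 95/3
  p_3/q_3 = 127/4
  p_4/q_4 = 349/11
  p_5/q_5 = 476/15
  p_6/q_6 = 29861/941
  p_7/q_7 = 30337/956
  p_8/q_8 = 90535/2853
  p_9/q_9 = 120872/3809
q_8 = 2853 ≤ 2913 < 3809 = q_9, so the answer is 90535/2853.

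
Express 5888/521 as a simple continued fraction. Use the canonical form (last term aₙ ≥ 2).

5888 = 11*521 + 157
521 = 3*157 + 50
157 = 3*50 + 7
50 = 7*7 + 1
7 = 7*1 + 0  (stop)
So 5888/521 = [11; 3, 3, 7, 7].

[11; 3, 3, 7, 7]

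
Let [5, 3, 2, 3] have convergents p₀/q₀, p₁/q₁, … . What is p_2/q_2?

Using pₖ = aₖpₖ₋₁ + pₖ₋₂, qₖ = aₖqₖ₋₁ + qₖ₋₂ (with p₋₁=1, p₋₂=0, q₋₁=0, q₋₂=1):
  k=0: a=5, p=5, q=1
  k=1: a=3, p=16, q=3
  k=2: a=2, p=37, q=7

37/7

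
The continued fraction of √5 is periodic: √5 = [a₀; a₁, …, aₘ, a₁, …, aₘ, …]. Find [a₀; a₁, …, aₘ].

[2; 4]

a₀ = ⌊√5⌋ = 2.
With m₀=0, d₀=1 and mₖ₊₁ = dₖaₖ − mₖ, dₖ₊₁ = (n − mₖ₊₁²)/dₖ, aₖ₊₁ = ⌊(a₀+mₖ₊₁)/dₖ₊₁⌋:
  k=1: m=2, d=1, a=4
d=1 and a=2a₀=4 at k=1, so the next step gives (m, d) = (2, 1) again — its k=1 value — and the period has length 1.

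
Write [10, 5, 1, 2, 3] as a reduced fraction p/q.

580/57

Using pₖ = aₖpₖ₋₁ + pₖ₋₂ and qₖ = aₖqₖ₋₁ + qₖ₋₂:
  k=0: a=10, p=10, q=1
  k=1: a=5, p=51, q=5
  k=2: a=1, p=61, q=6
  k=3: a=2, p=173, q=17
  k=4: a=3, p=580, q=57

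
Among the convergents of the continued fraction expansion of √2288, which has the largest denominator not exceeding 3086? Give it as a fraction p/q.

137233/2869

√2288 = [47; 1, 4, 1, 94, …] (period length 4).
Convergents:
  p_0/q_0 = 47/1
  p_1/q_1 = 48/1
  p_2/q_2 = 239/5
  p_3/q_3 = 287/6
  p_4/q_4 = 27217/569
  p_5/q_5 = 27504/575
  p_6/q_6 = 137233/2869
  p_7/q_7 = 164737/3444
q_6 = 2869 ≤ 3086 < 3444 = q_7, so the answer is 137233/2869.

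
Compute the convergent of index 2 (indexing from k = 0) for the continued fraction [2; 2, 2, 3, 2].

12/5

Using pₖ = aₖpₖ₋₁ + pₖ₋₂, qₖ = aₖqₖ₋₁ + qₖ₋₂ (with p₋₁=1, p₋₂=0, q₋₁=0, q₋₂=1):
  k=0: a=2, p=2, q=1
  k=1: a=2, p=5, q=2
  k=2: a=2, p=12, q=5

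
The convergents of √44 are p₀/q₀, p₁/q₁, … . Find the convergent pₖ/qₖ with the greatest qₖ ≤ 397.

√44 = [6; 1, 1, 1, 2, 1, 1, 1, 12, …] (period length 8).
Convergents:
  p_0/q_0 = 6/1
  p_1/q_1 = 7/1
  p_2/q_2 = 13/2
  p_3/q_3 = 20/3
  p_4/q_4 = 53/8
  p_5/q_5 = 73/11
  p_6/q_6 = 126/19
  p_7/q_7 = 199/30
  p_8/q_8 = 2514/379
  p_9/q_9 = 2713/409
q_8 = 379 ≤ 397 < 409 = q_9, so the answer is 2514/379.

2514/379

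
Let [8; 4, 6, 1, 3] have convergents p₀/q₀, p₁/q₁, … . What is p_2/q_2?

Using pₖ = aₖpₖ₋₁ + pₖ₋₂, qₖ = aₖqₖ₋₁ + qₖ₋₂ (with p₋₁=1, p₋₂=0, q₋₁=0, q₋₂=1):
  k=0: a=8, p=8, q=1
  k=1: a=4, p=33, q=4
  k=2: a=6, p=206, q=25

206/25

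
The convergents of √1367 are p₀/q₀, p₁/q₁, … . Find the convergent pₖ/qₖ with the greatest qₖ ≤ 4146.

√1367 = [36; 1, 35, 1, 72, …] (period length 4).
Convergents:
  p_0/q_0 = 36/1
  p_1/q_1 = 37/1
  p_2/q_2 = 1331/36
  p_3/q_3 = 1368/37
  p_4/q_4 = 99827/2700
  p_5/q_5 = 101195/2737
  p_6/q_6 = 3641652/98495
q_5 = 2737 ≤ 4146 < 98495 = q_6, so the answer is 101195/2737.

101195/2737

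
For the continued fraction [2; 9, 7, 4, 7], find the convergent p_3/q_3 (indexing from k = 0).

559/265

Using pₖ = aₖpₖ₋₁ + pₖ₋₂, qₖ = aₖqₖ₋₁ + qₖ₋₂ (with p₋₁=1, p₋₂=0, q₋₁=0, q₋₂=1):
  k=0: a=2, p=2, q=1
  k=1: a=9, p=19, q=9
  k=2: a=7, p=135, q=64
  k=3: a=4, p=559, q=265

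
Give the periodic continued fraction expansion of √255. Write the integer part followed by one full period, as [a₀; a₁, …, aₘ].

[15; 1, 30]

a₀ = ⌊√255⌋ = 15.
With m₀=0, d₀=1 and mₖ₊₁ = dₖaₖ − mₖ, dₖ₊₁ = (n − mₖ₊₁²)/dₖ, aₖ₊₁ = ⌊(a₀+mₖ₊₁)/dₖ₊₁⌋:
  k=1: m=15, d=30, a=1
  k=2: m=15, d=1, a=30
d=1 and a=2a₀=30 at k=2, so the next step gives (m, d) = (15, 30) again — its k=1 value — and the period has length 2.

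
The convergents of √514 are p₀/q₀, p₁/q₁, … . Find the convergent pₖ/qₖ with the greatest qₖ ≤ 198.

3106/137

√514 = [22; 1, 2, 22, 2, 1, 44, …] (period length 6).
Convergents:
  p_0/q_0 = 22/1
  p_1/q_1 = 23/1
  p_2/q_2 = 68/3
  p_3/q_3 = 1519/67
  p_4/q_4 = 3106/137
  p_5/q_5 = 4625/204
q_4 = 137 ≤ 198 < 204 = q_5, so the answer is 3106/137.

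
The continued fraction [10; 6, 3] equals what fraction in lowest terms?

Using pₖ = aₖpₖ₋₁ + pₖ₋₂ and qₖ = aₖqₖ₋₁ + qₖ₋₂:
  k=0: a=10, p=10, q=1
  k=1: a=6, p=61, q=6
  k=2: a=3, p=193, q=19

193/19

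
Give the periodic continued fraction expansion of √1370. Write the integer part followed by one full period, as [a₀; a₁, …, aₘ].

a₀ = ⌊√1370⌋ = 37.
With m₀=0, d₀=1 and mₖ₊₁ = dₖaₖ − mₖ, dₖ₊₁ = (n − mₖ₊₁²)/dₖ, aₖ₊₁ = ⌊(a₀+mₖ₊₁)/dₖ₊₁⌋:
  k=1: m=37, d=1, a=74
d=1 and a=2a₀=74 at k=1, so the next step gives (m, d) = (37, 1) again — its k=1 value — and the period has length 1.

[37; 74]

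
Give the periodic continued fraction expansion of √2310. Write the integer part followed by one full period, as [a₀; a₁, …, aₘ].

a₀ = ⌊√2310⌋ = 48.

[48; 16, 96]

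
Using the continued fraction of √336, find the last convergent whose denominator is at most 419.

√336 = [18; 3, 36, …] (period length 2).
Convergents:
  p_0/q_0 = 18/1
  p_1/q_1 = 55/3
  p_2/q_2 = 1998/109
  p_3/q_3 = 6049/330
  p_4/q_4 = 219762/11989
q_3 = 330 ≤ 419 < 11989 = q_4, so the answer is 6049/330.

6049/330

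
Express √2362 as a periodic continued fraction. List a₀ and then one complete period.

a₀ = ⌊√2362⌋ = 48.
With m₀=0, d₀=1 and mₖ₊₁ = dₖaₖ − mₖ, dₖ₊₁ = (n − mₖ₊₁²)/dₖ, aₖ₊₁ = ⌊(a₀+mₖ₊₁)/dₖ₊₁⌋:
  k=1: m=48, d=58, a=1
  k=2: m=10, d=39, a=1
  k=3: m=29, d=39, a=1
  k=4: m=10, d=58, a=1
  k=5: m=48, d=1, a=96
d=1 and a=2a₀=96 at k=5, so the next step gives (m, d) = (48, 58) again — its k=1 value — and the period has length 5.

[48; 1, 1, 1, 1, 96]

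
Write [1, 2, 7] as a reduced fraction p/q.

Fold from the inside: start with 7/1.
  2 + 1/7 = 15/7
  1 + 7/15 = 22/15

22/15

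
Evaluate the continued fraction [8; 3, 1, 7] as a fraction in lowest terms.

Fold from the inside: start with 7/1.
  1 + 1/7 = 8/7
  3 + 7/8 = 31/8
  8 + 8/31 = 256/31

256/31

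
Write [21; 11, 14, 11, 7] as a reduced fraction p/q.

Fold from the inside: start with 7/1.
  11 + 1/7 = 78/7
  14 + 7/78 = 1099/78
  11 + 78/1099 = 12167/1099
  21 + 1099/12167 = 256606/12167

256606/12167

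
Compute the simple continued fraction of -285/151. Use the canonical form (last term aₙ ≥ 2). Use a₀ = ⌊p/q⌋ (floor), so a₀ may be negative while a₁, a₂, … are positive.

-285 = -2×151 + 17
151 = 8×17 + 15
17 = 1×15 + 2
15 = 7×2 + 1
2 = 2×1 + 0  (stop)
So -285/151 = [-2; 8, 1, 7, 2].

[-2; 8, 1, 7, 2]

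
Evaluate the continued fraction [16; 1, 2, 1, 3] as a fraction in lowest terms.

Fold from the inside: start with 3/1.
  1 + 1/3 = 4/3
  2 + 3/4 = 11/4
  1 + 4/11 = 15/11
  16 + 11/15 = 251/15

251/15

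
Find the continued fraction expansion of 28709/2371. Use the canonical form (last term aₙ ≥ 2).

[12; 9, 4, 2, 3, 8]

28709 = 12×2371 + 257
2371 = 9×257 + 58
257 = 4×58 + 25
58 = 2×25 + 8
25 = 3×8 + 1
8 = 8×1 + 0  (stop)
So 28709/2371 = [12; 9, 4, 2, 3, 8].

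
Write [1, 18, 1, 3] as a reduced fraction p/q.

79/75

Fold from the inside: start with 3/1.
  1 + 1/3 = 4/3
  18 + 3/4 = 75/4
  1 + 4/75 = 79/75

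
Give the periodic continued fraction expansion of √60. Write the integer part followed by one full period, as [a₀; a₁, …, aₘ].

a₀ = ⌊√60⌋ = 7.
With m₀=0, d₀=1 and mₖ₊₁ = dₖaₖ − mₖ, dₖ₊₁ = (n − mₖ₊₁²)/dₖ, aₖ₊₁ = ⌊(a₀+mₖ₊₁)/dₖ₊₁⌋:
  k=1: m=7, d=11, a=1
  k=2: m=4, d=4, a=2
  k=3: m=4, d=11, a=1
  k=4: m=7, d=1, a=14
d=1 and a=2a₀=14 at k=4, so the next step gives (m, d) = (7, 11) again — its k=1 value — and the period has length 4.

[7; 1, 2, 1, 14]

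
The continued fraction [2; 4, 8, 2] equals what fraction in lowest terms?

Fold from the inside: start with 2/1.
  8 + 1/2 = 17/2
  4 + 2/17 = 70/17
  2 + 17/70 = 157/70

157/70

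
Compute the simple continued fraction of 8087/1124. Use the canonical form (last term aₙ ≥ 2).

[7; 5, 7, 1, 1, 4, 3]

8087 = 7·1124 + 219
1124 = 5·219 + 29
219 = 7·29 + 16
29 = 1·16 + 13
16 = 1·13 + 3
13 = 4·3 + 1
3 = 3·1 + 0  (stop)
So 8087/1124 = [7; 5, 7, 1, 1, 4, 3].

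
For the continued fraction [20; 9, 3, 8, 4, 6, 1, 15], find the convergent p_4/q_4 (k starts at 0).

19303/960

Using pₖ = aₖpₖ₋₁ + pₖ₋₂, qₖ = aₖqₖ₋₁ + qₖ₋₂ (with p₋₁=1, p₋₂=0, q₋₁=0, q₋₂=1):
  k=0: a=20, p=20, q=1
  k=1: a=9, p=181, q=9
  k=2: a=3, p=563, q=28
  k=3: a=8, p=4685, q=233
  k=4: a=4, p=19303, q=960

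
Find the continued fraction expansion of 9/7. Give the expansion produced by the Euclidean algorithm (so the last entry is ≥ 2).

[1; 3, 2]

9 = 1*7 + 2
7 = 3*2 + 1
2 = 2*1 + 0  (stop)
So 9/7 = [1; 3, 2].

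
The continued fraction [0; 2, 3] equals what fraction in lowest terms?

3/7

Using pₖ = aₖpₖ₋₁ + pₖ₋₂ and qₖ = aₖqₖ₋₁ + qₖ₋₂:
  k=0: a=0, p=0, q=1
  k=1: a=2, p=1, q=2
  k=2: a=3, p=3, q=7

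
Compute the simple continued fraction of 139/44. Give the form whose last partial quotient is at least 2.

139 = 3*44 + 7
44 = 6*7 + 2
7 = 3*2 + 1
2 = 2*1 + 0  (stop)
So 139/44 = [3; 6, 3, 2].

[3; 6, 3, 2]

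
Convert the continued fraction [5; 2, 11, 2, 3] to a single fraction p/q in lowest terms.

915/167

Fold from the inside: start with 3/1.
  2 + 1/3 = 7/3
  11 + 3/7 = 80/7
  2 + 7/80 = 167/80
  5 + 80/167 = 915/167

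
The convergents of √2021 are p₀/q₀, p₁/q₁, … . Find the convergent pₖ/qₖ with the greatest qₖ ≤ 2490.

√2021 = [44; 1, 21, 2, 21, 1, 88, …] (period length 6).
Convergents:
  p_0/q_0 = 44/1
  p_1/q_1 = 45/1
  p_2/q_2 = 989/22
  p_3/q_3 = 2023/45
  p_4/q_4 = 43472/967
  p_5/q_5 = 45495/1012
  p_6/q_6 = 4047032/90023
q_5 = 1012 ≤ 2490 < 90023 = q_6, so the answer is 45495/1012.

45495/1012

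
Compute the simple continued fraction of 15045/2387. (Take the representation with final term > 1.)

15045 = 6·2387 + 723
2387 = 3·723 + 218
723 = 3·218 + 69
218 = 3·69 + 11
69 = 6·11 + 3
11 = 3·3 + 2
3 = 1·2 + 1
2 = 2·1 + 0  (stop)
So 15045/2387 = [6; 3, 3, 3, 6, 3, 1, 2].

[6; 3, 3, 3, 6, 3, 1, 2]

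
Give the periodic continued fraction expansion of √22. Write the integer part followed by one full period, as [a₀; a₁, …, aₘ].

[4; 1, 2, 4, 2, 1, 8]

a₀ = ⌊√22⌋ = 4.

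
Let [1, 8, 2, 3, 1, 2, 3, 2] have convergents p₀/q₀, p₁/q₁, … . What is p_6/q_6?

793/709

Using pₖ = aₖpₖ₋₁ + pₖ₋₂, qₖ = aₖqₖ₋₁ + qₖ₋₂ (with p₋₁=1, p₋₂=0, q₋₁=0, q₋₂=1):
  k=0: a=1, p=1, q=1
  k=1: a=8, p=9, q=8
  k=2: a=2, p=19, q=17
  k=3: a=3, p=66, q=59
  k=4: a=1, p=85, q=76
  k=5: a=2, p=236, q=211
  k=6: a=3, p=793, q=709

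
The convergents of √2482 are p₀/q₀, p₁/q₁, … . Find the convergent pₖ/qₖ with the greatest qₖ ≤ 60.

2491/50

√2482 = [49; 1, 4, 1, 1, 4, 1, 98, …] (period length 7).
Convergents:
  p_0/q_0 = 49/1
  p_1/q_1 = 50/1
  p_2/q_2 = 249/5
  p_3/q_3 = 299/6
  p_4/q_4 = 548/11
  p_5/q_5 = 2491/50
  p_6/q_6 = 3039/61
q_5 = 50 ≤ 60 < 61 = q_6, so the answer is 2491/50.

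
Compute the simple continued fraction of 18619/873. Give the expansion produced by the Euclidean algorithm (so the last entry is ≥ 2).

18619 = 21×873 + 286
873 = 3×286 + 15
286 = 19×15 + 1
15 = 15×1 + 0  (stop)
So 18619/873 = [21; 3, 19, 15].

[21; 3, 19, 15]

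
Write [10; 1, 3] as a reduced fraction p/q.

Fold from the inside: start with 3/1.
  1 + 1/3 = 4/3
  10 + 3/4 = 43/4

43/4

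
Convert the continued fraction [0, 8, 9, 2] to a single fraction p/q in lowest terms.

Using pₖ = aₖpₖ₋₁ + pₖ₋₂ and qₖ = aₖqₖ₋₁ + qₖ₋₂:
  k=0: a=0, p=0, q=1
  k=1: a=8, p=1, q=8
  k=2: a=9, p=9, q=73
  k=3: a=2, p=19, q=154

19/154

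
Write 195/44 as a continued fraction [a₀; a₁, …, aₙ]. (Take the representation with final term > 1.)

195 = 4·44 + 19
44 = 2·19 + 6
19 = 3·6 + 1
6 = 6·1 + 0  (stop)
So 195/44 = [4; 2, 3, 6].

[4; 2, 3, 6]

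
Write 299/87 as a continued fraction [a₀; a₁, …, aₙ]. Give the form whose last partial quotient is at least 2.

299 = 3·87 + 38
87 = 2·38 + 11
38 = 3·11 + 5
11 = 2·5 + 1
5 = 5·1 + 0  (stop)
So 299/87 = [3; 2, 3, 2, 5].

[3; 2, 3, 2, 5]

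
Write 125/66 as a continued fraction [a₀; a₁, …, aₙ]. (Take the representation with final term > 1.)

125 = 1×66 + 59
66 = 1×59 + 7
59 = 8×7 + 3
7 = 2×3 + 1
3 = 3×1 + 0  (stop)
So 125/66 = [1; 1, 8, 2, 3].

[1; 1, 8, 2, 3]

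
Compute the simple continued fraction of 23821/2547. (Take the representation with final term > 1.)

[9; 2, 1, 5, 9, 5, 3]

23821 = 9·2547 + 898
2547 = 2·898 + 751
898 = 1·751 + 147
751 = 5·147 + 16
147 = 9·16 + 3
16 = 5·3 + 1
3 = 3·1 + 0  (stop)
So 23821/2547 = [9; 2, 1, 5, 9, 5, 3].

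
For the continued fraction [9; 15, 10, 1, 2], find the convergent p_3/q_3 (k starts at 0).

Using pₖ = aₖpₖ₋₁ + pₖ₋₂, qₖ = aₖqₖ₋₁ + qₖ₋₂ (with p₋₁=1, p₋₂=0, q₋₁=0, q₋₂=1):
  k=0: a=9, p=9, q=1
  k=1: a=15, p=136, q=15
  k=2: a=10, p=1369, q=151
  k=3: a=1, p=1505, q=166

1505/166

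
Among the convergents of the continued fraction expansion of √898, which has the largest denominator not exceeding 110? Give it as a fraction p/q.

899/30

√898 = [29; 1, 28, 1, 58, …] (period length 4).
Convergents:
  p_0/q_0 = 29/1
  p_1/q_1 = 30/1
  p_2/q_2 = 869/29
  p_3/q_3 = 899/30
  p_4/q_4 = 53011/1769
q_3 = 30 ≤ 110 < 1769 = q_4, so the answer is 899/30.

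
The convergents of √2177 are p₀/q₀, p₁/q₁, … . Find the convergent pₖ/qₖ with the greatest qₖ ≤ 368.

5599/120

√2177 = [46; 1, 1, 1, 12, 1, 1, 1, 92, …] (period length 8).
Convergents:
  p_0/q_0 = 46/1
  p_1/q_1 = 47/1
  p_2/q_2 = 93/2
  p_3/q_3 = 140/3
  p_4/q_4 = 1773/38
  p_5/q_5 = 1913/41
  p_6/q_6 = 3686/79
  p_7/q_7 = 5599/120
  p_8/q_8 = 518794/11119
q_7 = 120 ≤ 368 < 11119 = q_8, so the answer is 5599/120.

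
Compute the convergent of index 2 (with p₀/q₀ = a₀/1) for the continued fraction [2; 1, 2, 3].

Using pₖ = aₖpₖ₋₁ + pₖ₋₂, qₖ = aₖqₖ₋₁ + qₖ₋₂ (with p₋₁=1, p₋₂=0, q₋₁=0, q₋₂=1):
  k=0: a=2, p=2, q=1
  k=1: a=1, p=3, q=1
  k=2: a=2, p=8, q=3

8/3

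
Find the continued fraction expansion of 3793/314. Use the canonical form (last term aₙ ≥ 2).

[12; 12, 1, 1, 3, 1, 2]

3793 = 12×314 + 25
314 = 12×25 + 14
25 = 1×14 + 11
14 = 1×11 + 3
11 = 3×3 + 2
3 = 1×2 + 1
2 = 2×1 + 0  (stop)
So 3793/314 = [12; 12, 1, 1, 3, 1, 2].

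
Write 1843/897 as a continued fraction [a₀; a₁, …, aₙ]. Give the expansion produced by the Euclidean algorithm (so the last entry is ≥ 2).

1843 = 2×897 + 49
897 = 18×49 + 15
49 = 3×15 + 4
15 = 3×4 + 3
4 = 1×3 + 1
3 = 3×1 + 0  (stop)
So 1843/897 = [2; 18, 3, 3, 1, 3].

[2; 18, 3, 3, 1, 3]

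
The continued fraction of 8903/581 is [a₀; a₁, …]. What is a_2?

8903 = 15·581 + 188   →  a_0 = 15
581 = 3·188 + 17   →  a_1 = 3
188 = 11·17 + 1   →  a_2 = 11

11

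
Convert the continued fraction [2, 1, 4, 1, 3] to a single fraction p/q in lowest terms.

Using pₖ = aₖpₖ₋₁ + pₖ₋₂ and qₖ = aₖqₖ₋₁ + qₖ₋₂:
  k=0: a=2, p=2, q=1
  k=1: a=1, p=3, q=1
  k=2: a=4, p=14, q=5
  k=3: a=1, p=17, q=6
  k=4: a=3, p=65, q=23

65/23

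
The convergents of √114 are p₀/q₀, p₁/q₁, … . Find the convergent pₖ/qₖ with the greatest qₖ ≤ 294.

√114 = [10; 1, 2, 10, 2, 1, 20, …] (period length 6).
Convergents:
  p_0/q_0 = 10/1
  p_1/q_1 = 11/1
  p_2/q_2 = 32/3
  p_3/q_3 = 331/31
  p_4/q_4 = 694/65
  p_5/q_5 = 1025/96
  p_6/q_6 = 21194/1985
q_5 = 96 ≤ 294 < 1985 = q_6, so the answer is 1025/96.

1025/96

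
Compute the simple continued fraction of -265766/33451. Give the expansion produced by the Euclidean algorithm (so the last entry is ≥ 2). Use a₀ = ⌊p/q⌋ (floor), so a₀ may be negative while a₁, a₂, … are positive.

[-8; 18, 6, 4, 10, 3, 2]

-265766 = -8·33451 + 1842
33451 = 18·1842 + 295
1842 = 6·295 + 72
295 = 4·72 + 7
72 = 10·7 + 2
7 = 3·2 + 1
2 = 2·1 + 0  (stop)
So -265766/33451 = [-8; 18, 6, 4, 10, 3, 2].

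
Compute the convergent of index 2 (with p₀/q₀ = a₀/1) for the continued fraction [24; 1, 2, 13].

Using pₖ = aₖpₖ₋₁ + pₖ₋₂, qₖ = aₖqₖ₋₁ + qₖ₋₂ (with p₋₁=1, p₋₂=0, q₋₁=0, q₋₂=1):
  k=0: a=24, p=24, q=1
  k=1: a=1, p=25, q=1
  k=2: a=2, p=74, q=3

74/3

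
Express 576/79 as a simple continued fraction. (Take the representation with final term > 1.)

576 = 7·79 + 23
79 = 3·23 + 10
23 = 2·10 + 3
10 = 3·3 + 1
3 = 3·1 + 0  (stop)
So 576/79 = [7; 3, 2, 3, 3].

[7; 3, 2, 3, 3]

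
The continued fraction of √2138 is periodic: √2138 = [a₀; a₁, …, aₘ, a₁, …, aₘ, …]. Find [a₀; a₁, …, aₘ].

[46; 4, 5, 5, 4, 92]

a₀ = ⌊√2138⌋ = 46.
With m₀=0, d₀=1 and mₖ₊₁ = dₖaₖ − mₖ, dₖ₊₁ = (n − mₖ₊₁²)/dₖ, aₖ₊₁ = ⌊(a₀+mₖ₊₁)/dₖ₊₁⌋:
  k=1: m=46, d=22, a=4
  k=2: m=42, d=17, a=5
  k=3: m=43, d=17, a=5
  k=4: m=42, d=22, a=4
  k=5: m=46, d=1, a=92
d=1 and a=2a₀=92 at k=5, so the next step gives (m, d) = (46, 22) again — its k=1 value — and the period has length 5.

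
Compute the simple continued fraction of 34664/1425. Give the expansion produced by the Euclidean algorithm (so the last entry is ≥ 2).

34664 = 24×1425 + 464
1425 = 3×464 + 33
464 = 14×33 + 2
33 = 16×2 + 1
2 = 2×1 + 0  (stop)
So 34664/1425 = [24; 3, 14, 16, 2].

[24; 3, 14, 16, 2]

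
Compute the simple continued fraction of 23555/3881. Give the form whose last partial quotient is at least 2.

23555 = 6·3881 + 269
3881 = 14·269 + 115
269 = 2·115 + 39
115 = 2·39 + 37
39 = 1·37 + 2
37 = 18·2 + 1
2 = 2·1 + 0  (stop)
So 23555/3881 = [6; 14, 2, 2, 1, 18, 2].

[6; 14, 2, 2, 1, 18, 2]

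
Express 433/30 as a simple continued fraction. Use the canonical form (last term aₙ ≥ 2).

[14; 2, 3, 4]

433 = 14*30 + 13
30 = 2*13 + 4
13 = 3*4 + 1
4 = 4*1 + 0  (stop)
So 433/30 = [14; 2, 3, 4].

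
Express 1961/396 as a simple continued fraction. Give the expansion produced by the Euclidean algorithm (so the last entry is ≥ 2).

1961 = 4*396 + 377
396 = 1*377 + 19
377 = 19*19 + 16
19 = 1*16 + 3
16 = 5*3 + 1
3 = 3*1 + 0  (stop)
So 1961/396 = [4; 1, 19, 1, 5, 3].

[4; 1, 19, 1, 5, 3]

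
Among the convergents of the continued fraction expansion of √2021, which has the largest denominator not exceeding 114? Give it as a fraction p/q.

√2021 = [44; 1, 21, 2, 21, 1, 88, …] (period length 6).
Convergents:
  p_0/q_0 = 44/1
  p_1/q_1 = 45/1
  p_2/q_2 = 989/22
  p_3/q_3 = 2023/45
  p_4/q_4 = 43472/967
q_3 = 45 ≤ 114 < 967 = q_4, so the answer is 2023/45.

2023/45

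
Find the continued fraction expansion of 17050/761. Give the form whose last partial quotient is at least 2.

17050 = 22*761 + 308
761 = 2*308 + 145
308 = 2*145 + 18
145 = 8*18 + 1
18 = 18*1 + 0  (stop)
So 17050/761 = [22; 2, 2, 8, 18].

[22; 2, 2, 8, 18]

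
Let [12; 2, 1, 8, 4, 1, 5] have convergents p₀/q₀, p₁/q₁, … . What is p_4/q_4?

1321/107

Using pₖ = aₖpₖ₋₁ + pₖ₋₂, qₖ = aₖqₖ₋₁ + qₖ₋₂ (with p₋₁=1, p₋₂=0, q₋₁=0, q₋₂=1):
  k=0: a=12, p=12, q=1
  k=1: a=2, p=25, q=2
  k=2: a=1, p=37, q=3
  k=3: a=8, p=321, q=26
  k=4: a=4, p=1321, q=107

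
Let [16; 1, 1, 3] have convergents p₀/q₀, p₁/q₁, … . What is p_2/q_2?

33/2

Using pₖ = aₖpₖ₋₁ + pₖ₋₂, qₖ = aₖqₖ₋₁ + qₖ₋₂ (with p₋₁=1, p₋₂=0, q₋₁=0, q₋₂=1):
  k=0: a=16, p=16, q=1
  k=1: a=1, p=17, q=1
  k=2: a=1, p=33, q=2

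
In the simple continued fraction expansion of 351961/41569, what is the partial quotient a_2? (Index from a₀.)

7

351961 = 8·41569 + 19409   →  a_0 = 8
41569 = 2·19409 + 2751   →  a_1 = 2
19409 = 7·2751 + 152   →  a_2 = 7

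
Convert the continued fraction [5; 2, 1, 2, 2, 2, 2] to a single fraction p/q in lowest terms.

Fold from the inside: start with 2/1.
  2 + 1/2 = 5/2
  2 + 2/5 = 12/5
  2 + 5/12 = 29/12
  1 + 12/29 = 41/29
  2 + 29/41 = 111/41
  5 + 41/111 = 596/111

596/111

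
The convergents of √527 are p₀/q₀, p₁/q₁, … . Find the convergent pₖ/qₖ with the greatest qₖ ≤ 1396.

24265/1057

√527 = [22; 1, 21, 1, 44, …] (period length 4).
Convergents:
  p_0/q_0 = 22/1
  p_1/q_1 = 23/1
  p_2/q_2 = 505/22
  p_3/q_3 = 528/23
  p_4/q_4 = 23737/1034
  p_5/q_5 = 24265/1057
  p_6/q_6 = 533302/23231
q_5 = 1057 ≤ 1396 < 23231 = q_6, so the answer is 24265/1057.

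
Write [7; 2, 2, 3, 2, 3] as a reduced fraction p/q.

Using pₖ = aₖpₖ₋₁ + pₖ₋₂ and qₖ = aₖqₖ₋₁ + qₖ₋₂:
  k=0: a=7, p=7, q=1
  k=1: a=2, p=15, q=2
  k=2: a=2, p=37, q=5
  k=3: a=3, p=126, q=17
  k=4: a=2, p=289, q=39
  k=5: a=3, p=993, q=134

993/134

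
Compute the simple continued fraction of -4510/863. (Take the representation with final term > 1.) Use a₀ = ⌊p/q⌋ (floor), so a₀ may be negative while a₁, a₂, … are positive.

-4510 = -6×863 + 668
863 = 1×668 + 195
668 = 3×195 + 83
195 = 2×83 + 29
83 = 2×29 + 25
29 = 1×25 + 4
25 = 6×4 + 1
4 = 4×1 + 0  (stop)
So -4510/863 = [-6; 1, 3, 2, 2, 1, 6, 4].

[-6; 1, 3, 2, 2, 1, 6, 4]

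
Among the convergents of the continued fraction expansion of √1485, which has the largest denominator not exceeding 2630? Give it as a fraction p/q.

√1485 = [38; 1, 1, 6, 1, 1, 76, …] (period length 6).
Convergents:
  p_0/q_0 = 38/1
  p_1/q_1 = 39/1
  p_2/q_2 = 77/2
  p_3/q_3 = 501/13
  p_4/q_4 = 578/15
  p_5/q_5 = 1079/28
  p_6/q_6 = 82582/2143
  p_7/q_7 = 83661/2171
  p_8/q_8 = 166243/4314
q_7 = 2171 ≤ 2630 < 4314 = q_8, so the answer is 83661/2171.

83661/2171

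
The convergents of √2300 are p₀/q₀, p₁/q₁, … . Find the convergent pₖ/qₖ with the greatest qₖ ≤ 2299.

109297/2279

√2300 = [47; 1, 22, 1, 94, …] (period length 4).
Convergents:
  p_0/q_0 = 47/1
  p_1/q_1 = 48/1
  p_2/q_2 = 1103/23
  p_3/q_3 = 1151/24
  p_4/q_4 = 109297/2279
  p_5/q_5 = 110448/2303
q_4 = 2279 ≤ 2299 < 2303 = q_5, so the answer is 109297/2279.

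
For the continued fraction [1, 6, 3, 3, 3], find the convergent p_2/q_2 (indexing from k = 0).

22/19

Using pₖ = aₖpₖ₋₁ + pₖ₋₂, qₖ = aₖqₖ₋₁ + qₖ₋₂ (with p₋₁=1, p₋₂=0, q₋₁=0, q₋₂=1):
  k=0: a=1, p=1, q=1
  k=1: a=6, p=7, q=6
  k=2: a=3, p=22, q=19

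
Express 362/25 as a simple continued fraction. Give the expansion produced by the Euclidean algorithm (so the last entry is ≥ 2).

[14; 2, 12]

362 = 14×25 + 12
25 = 2×12 + 1
12 = 12×1 + 0  (stop)
So 362/25 = [14; 2, 12].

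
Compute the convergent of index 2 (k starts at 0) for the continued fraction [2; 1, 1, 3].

5/2

Using pₖ = aₖpₖ₋₁ + pₖ₋₂, qₖ = aₖqₖ₋₁ + qₖ₋₂ (with p₋₁=1, p₋₂=0, q₋₁=0, q₋₂=1):
  k=0: a=2, p=2, q=1
  k=1: a=1, p=3, q=1
  k=2: a=1, p=5, q=2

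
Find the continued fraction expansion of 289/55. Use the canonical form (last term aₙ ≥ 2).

[5; 3, 1, 13]

289 = 5·55 + 14
55 = 3·14 + 13
14 = 1·13 + 1
13 = 13·1 + 0  (stop)
So 289/55 = [5; 3, 1, 13].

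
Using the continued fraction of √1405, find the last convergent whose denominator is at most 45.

√1405 = [37; 2, 14, 2, 74, …] (period length 4).
Convergents:
  p_0/q_0 = 37/1
  p_1/q_1 = 75/2
  p_2/q_2 = 1087/29
  p_3/q_3 = 2249/60
q_2 = 29 ≤ 45 < 60 = q_3, so the answer is 1087/29.

1087/29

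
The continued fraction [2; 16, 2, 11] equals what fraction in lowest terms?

Using pₖ = aₖpₖ₋₁ + pₖ₋₂ and qₖ = aₖqₖ₋₁ + qₖ₋₂:
  k=0: a=2, p=2, q=1
  k=1: a=16, p=33, q=16
  k=2: a=2, p=68, q=33
  k=3: a=11, p=781, q=379

781/379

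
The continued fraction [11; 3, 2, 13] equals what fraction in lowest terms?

1061/94

Using pₖ = aₖpₖ₋₁ + pₖ₋₂ and qₖ = aₖqₖ₋₁ + qₖ₋₂:
  k=0: a=11, p=11, q=1
  k=1: a=3, p=34, q=3
  k=2: a=2, p=79, q=7
  k=3: a=13, p=1061, q=94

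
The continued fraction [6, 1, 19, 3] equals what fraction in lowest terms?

Fold from the inside: start with 3/1.
  19 + 1/3 = 58/3
  1 + 3/58 = 61/58
  6 + 58/61 = 424/61

424/61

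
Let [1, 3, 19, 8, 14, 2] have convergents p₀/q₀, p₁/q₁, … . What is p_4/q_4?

8757/6596

Using pₖ = aₖpₖ₋₁ + pₖ₋₂, qₖ = aₖqₖ₋₁ + qₖ₋₂ (with p₋₁=1, p₋₂=0, q₋₁=0, q₋₂=1):
  k=0: a=1, p=1, q=1
  k=1: a=3, p=4, q=3
  k=2: a=19, p=77, q=58
  k=3: a=8, p=620, q=467
  k=4: a=14, p=8757, q=6596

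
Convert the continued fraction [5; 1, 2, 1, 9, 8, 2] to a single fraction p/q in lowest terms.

3854/671

Using pₖ = aₖpₖ₋₁ + pₖ₋₂ and qₖ = aₖqₖ₋₁ + qₖ₋₂:
  k=0: a=5, p=5, q=1
  k=1: a=1, p=6, q=1
  k=2: a=2, p=17, q=3
  k=3: a=1, p=23, q=4
  k=4: a=9, p=224, q=39
  k=5: a=8, p=1815, q=316
  k=6: a=2, p=3854, q=671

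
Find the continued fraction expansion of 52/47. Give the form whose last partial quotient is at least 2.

52 = 1*47 + 5
47 = 9*5 + 2
5 = 2*2 + 1
2 = 2*1 + 0  (stop)
So 52/47 = [1; 9, 2, 2].

[1; 9, 2, 2]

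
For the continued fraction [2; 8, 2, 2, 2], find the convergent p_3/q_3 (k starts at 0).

Using pₖ = aₖpₖ₋₁ + pₖ₋₂, qₖ = aₖqₖ₋₁ + qₖ₋₂ (with p₋₁=1, p₋₂=0, q₋₁=0, q₋₂=1):
  k=0: a=2, p=2, q=1
  k=1: a=8, p=17, q=8
  k=2: a=2, p=36, q=17
  k=3: a=2, p=89, q=42

89/42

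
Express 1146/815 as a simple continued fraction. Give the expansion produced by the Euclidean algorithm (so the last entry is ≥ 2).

1146 = 1·815 + 331
815 = 2·331 + 153
331 = 2·153 + 25
153 = 6·25 + 3
25 = 8·3 + 1
3 = 3·1 + 0  (stop)
So 1146/815 = [1; 2, 2, 6, 8, 3].

[1; 2, 2, 6, 8, 3]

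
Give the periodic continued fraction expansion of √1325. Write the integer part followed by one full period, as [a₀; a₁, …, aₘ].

[36; 2, 2, 72]

a₀ = ⌊√1325⌋ = 36.
With m₀=0, d₀=1 and mₖ₊₁ = dₖaₖ − mₖ, dₖ₊₁ = (n − mₖ₊₁²)/dₖ, aₖ₊₁ = ⌊(a₀+mₖ₊₁)/dₖ₊₁⌋:
  k=1: m=36, d=29, a=2
  k=2: m=22, d=29, a=2
  k=3: m=36, d=1, a=72
d=1 and a=2a₀=72 at k=3, so the next step gives (m, d) = (36, 29) again — its k=1 value — and the period has length 3.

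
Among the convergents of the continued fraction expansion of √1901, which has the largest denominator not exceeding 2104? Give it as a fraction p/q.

√1901 = [43; 1, 1, 1, 1, 86, …] (period length 5).
Convergents:
  p_0/q_0 = 43/1
  p_1/q_1 = 44/1
  p_2/q_2 = 87/2
  p_3/q_3 = 131/3
  p_4/q_4 = 218/5
  p_5/q_5 = 18879/433
  p_6/q_6 = 19097/438
  p_7/q_7 = 37976/871
  p_8/q_8 = 57073/1309
  p_9/q_9 = 95049/2180
q_8 = 1309 ≤ 2104 < 2180 = q_9, so the answer is 57073/1309.

57073/1309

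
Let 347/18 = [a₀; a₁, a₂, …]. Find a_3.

1

347 = 19·18 + 5   →  a_0 = 19
18 = 3·5 + 3   →  a_1 = 3
5 = 1·3 + 2   →  a_2 = 1
3 = 1·2 + 1   →  a_3 = 1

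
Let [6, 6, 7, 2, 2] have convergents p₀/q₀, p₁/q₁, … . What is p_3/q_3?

567/92

Using pₖ = aₖpₖ₋₁ + pₖ₋₂, qₖ = aₖqₖ₋₁ + qₖ₋₂ (with p₋₁=1, p₋₂=0, q₋₁=0, q₋₂=1):
  k=0: a=6, p=6, q=1
  k=1: a=6, p=37, q=6
  k=2: a=7, p=265, q=43
  k=3: a=2, p=567, q=92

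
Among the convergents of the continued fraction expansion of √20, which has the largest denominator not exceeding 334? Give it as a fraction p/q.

1364/305

√20 = [4; 2, 8, …] (period length 2).
Convergents:
  p_0/q_0 = 4/1
  p_1/q_1 = 9/2
  p_2/q_2 = 76/17
  p_3/q_3 = 161/36
  p_4/q_4 = 1364/305
  p_5/q_5 = 2889/646
q_4 = 305 ≤ 334 < 646 = q_5, so the answer is 1364/305.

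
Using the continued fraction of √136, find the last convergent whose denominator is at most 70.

√136 = [11; 1, 1, 1, 22, …] (period length 4).
Convergents:
  p_0/q_0 = 11/1
  p_1/q_1 = 12/1
  p_2/q_2 = 23/2
  p_3/q_3 = 35/3
  p_4/q_4 = 793/68
  p_5/q_5 = 828/71
q_4 = 68 ≤ 70 < 71 = q_5, so the answer is 793/68.

793/68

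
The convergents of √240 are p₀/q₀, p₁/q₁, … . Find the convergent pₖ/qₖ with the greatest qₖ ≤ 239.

√240 = [15; 2, 30, …] (period length 2).
Convergents:
  p_0/q_0 = 15/1
  p_1/q_1 = 31/2
  p_2/q_2 = 945/61
  p_3/q_3 = 1921/124
  p_4/q_4 = 58575/3781
q_3 = 124 ≤ 239 < 3781 = q_4, so the answer is 1921/124.

1921/124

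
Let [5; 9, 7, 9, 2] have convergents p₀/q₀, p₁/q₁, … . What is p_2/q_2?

Using pₖ = aₖpₖ₋₁ + pₖ₋₂, qₖ = aₖqₖ₋₁ + qₖ₋₂ (with p₋₁=1, p₋₂=0, q₋₁=0, q₋₂=1):
  k=0: a=5, p=5, q=1
  k=1: a=9, p=46, q=9
  k=2: a=7, p=327, q=64

327/64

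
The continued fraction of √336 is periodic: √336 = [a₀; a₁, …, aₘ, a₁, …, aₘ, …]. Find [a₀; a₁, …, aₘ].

a₀ = ⌊√336⌋ = 18.
With m₀=0, d₀=1 and mₖ₊₁ = dₖaₖ − mₖ, dₖ₊₁ = (n − mₖ₊₁²)/dₖ, aₖ₊₁ = ⌊(a₀+mₖ₊₁)/dₖ₊₁⌋:
  k=1: m=18, d=12, a=3
  k=2: m=18, d=1, a=36
d=1 and a=2a₀=36 at k=2, so the next step gives (m, d) = (18, 12) again — its k=1 value — and the period has length 2.

[18; 3, 36]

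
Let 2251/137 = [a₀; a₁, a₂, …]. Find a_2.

2251 = 16·137 + 59   →  a_0 = 16
137 = 2·59 + 19   →  a_1 = 2
59 = 3·19 + 2   →  a_2 = 3

3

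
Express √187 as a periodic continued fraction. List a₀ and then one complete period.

[13; 1, 2, 13, 2, 1, 26]

a₀ = ⌊√187⌋ = 13.
With m₀=0, d₀=1 and mₖ₊₁ = dₖaₖ − mₖ, dₖ₊₁ = (n − mₖ₊₁²)/dₖ, aₖ₊₁ = ⌊(a₀+mₖ₊₁)/dₖ₊₁⌋:
  k=1: m=13, d=18, a=1
  k=2: m=5, d=9, a=2
  k=3: m=13, d=2, a=13
  k=4: m=13, d=9, a=2
  k=5: m=5, d=18, a=1
  k=6: m=13, d=1, a=26
d=1 and a=2a₀=26 at k=6, so the next step gives (m, d) = (13, 18) again — its k=1 value — and the period has length 6.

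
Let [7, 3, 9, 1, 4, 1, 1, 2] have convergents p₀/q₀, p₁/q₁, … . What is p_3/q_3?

Using pₖ = aₖpₖ₋₁ + pₖ₋₂, qₖ = aₖqₖ₋₁ + qₖ₋₂ (with p₋₁=1, p₋₂=0, q₋₁=0, q₋₂=1):
  k=0: a=7, p=7, q=1
  k=1: a=3, p=22, q=3
  k=2: a=9, p=205, q=28
  k=3: a=1, p=227, q=31

227/31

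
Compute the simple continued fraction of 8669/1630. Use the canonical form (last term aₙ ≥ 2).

8669 = 5·1630 + 519
1630 = 3·519 + 73
519 = 7·73 + 8
73 = 9·8 + 1
8 = 8·1 + 0  (stop)
So 8669/1630 = [5; 3, 7, 9, 8].

[5; 3, 7, 9, 8]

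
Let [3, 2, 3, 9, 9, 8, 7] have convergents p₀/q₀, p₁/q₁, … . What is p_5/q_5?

16471/4801

Using pₖ = aₖpₖ₋₁ + pₖ₋₂, qₖ = aₖqₖ₋₁ + qₖ₋₂ (with p₋₁=1, p₋₂=0, q₋₁=0, q₋₂=1):
  k=0: a=3, p=3, q=1
  k=1: a=2, p=7, q=2
  k=2: a=3, p=24, q=7
  k=3: a=9, p=223, q=65
  k=4: a=9, p=2031, q=592
  k=5: a=8, p=16471, q=4801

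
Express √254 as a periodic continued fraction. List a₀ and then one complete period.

a₀ = ⌊√254⌋ = 15.
With m₀=0, d₀=1 and mₖ₊₁ = dₖaₖ − mₖ, dₖ₊₁ = (n − mₖ₊₁²)/dₖ, aₖ₊₁ = ⌊(a₀+mₖ₊₁)/dₖ₊₁⌋:
  k=1: m=15, d=29, a=1
  k=2: m=14, d=2, a=14
  k=3: m=14, d=29, a=1
  k=4: m=15, d=1, a=30
d=1 and a=2a₀=30 at k=4, so the next step gives (m, d) = (15, 29) again — its k=1 value — and the period has length 4.

[15; 1, 14, 1, 30]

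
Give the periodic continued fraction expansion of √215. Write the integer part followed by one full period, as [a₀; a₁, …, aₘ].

a₀ = ⌊√215⌋ = 14.
With m₀=0, d₀=1 and mₖ₊₁ = dₖaₖ − mₖ, dₖ₊₁ = (n − mₖ₊₁²)/dₖ, aₖ₊₁ = ⌊(a₀+mₖ₊₁)/dₖ₊₁⌋:
  k=1: m=14, d=19, a=1
  k=2: m=5, d=10, a=1
  k=3: m=5, d=19, a=1
  k=4: m=14, d=1, a=28
d=1 and a=2a₀=28 at k=4, so the next step gives (m, d) = (14, 19) again — its k=1 value — and the period has length 4.

[14; 1, 1, 1, 28]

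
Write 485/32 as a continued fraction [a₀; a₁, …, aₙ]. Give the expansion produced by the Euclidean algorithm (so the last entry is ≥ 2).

485 = 15×32 + 5
32 = 6×5 + 2
5 = 2×2 + 1
2 = 2×1 + 0  (stop)
So 485/32 = [15; 6, 2, 2].

[15; 6, 2, 2]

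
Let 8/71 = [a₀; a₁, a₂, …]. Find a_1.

8 = 0·71 + 8   →  a_0 = 0
71 = 8·8 + 7   →  a_1 = 8

8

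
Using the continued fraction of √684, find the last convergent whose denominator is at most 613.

√684 = [26; 6, 1, 1, 12, 1, 1, 6, 52, …] (period length 8).
Convergents:
  p_0/q_0 = 26/1
  p_1/q_1 = 157/6
  p_2/q_2 = 183/7
  p_3/q_3 = 340/13
  p_4/q_4 = 4263/163
  p_5/q_5 = 4603/176
  p_6/q_6 = 8866/339
  p_7/q_7 = 57799/2210
q_6 = 339 ≤ 613 < 2210 = q_7, so the answer is 8866/339.

8866/339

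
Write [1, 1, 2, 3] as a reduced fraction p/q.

17/10

Fold from the inside: start with 3/1.
  2 + 1/3 = 7/3
  1 + 3/7 = 10/7
  1 + 7/10 = 17/10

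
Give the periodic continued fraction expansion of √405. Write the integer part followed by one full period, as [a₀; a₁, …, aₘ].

a₀ = ⌊√405⌋ = 20.
With m₀=0, d₀=1 and mₖ₊₁ = dₖaₖ − mₖ, dₖ₊₁ = (n − mₖ₊₁²)/dₖ, aₖ₊₁ = ⌊(a₀+mₖ₊₁)/dₖ₊₁⌋:
  k=1: m=20, d=5, a=8
  k=2: m=20, d=1, a=40
d=1 and a=2a₀=40 at k=2, so the next step gives (m, d) = (20, 5) again — its k=1 value — and the period has length 2.

[20; 8, 40]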